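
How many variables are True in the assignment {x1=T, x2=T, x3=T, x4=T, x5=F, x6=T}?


The weight is the number of variables assigned True.
True variables: x1, x2, x3, x4, x6.
Weight = 5.

5


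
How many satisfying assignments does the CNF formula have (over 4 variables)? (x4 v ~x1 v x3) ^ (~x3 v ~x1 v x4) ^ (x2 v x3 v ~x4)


Enumerate all 16 truth assignments over 4 variables.
Test each against every clause.
Satisfying assignments found: 10.

10


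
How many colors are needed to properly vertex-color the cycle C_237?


An odd cycle cannot be 2-colored: alternating two colors around the cycle returns to the start with a conflict.
Since 237 is odd, three colors are required (and three suffice).
Chromatic number = 3.

3


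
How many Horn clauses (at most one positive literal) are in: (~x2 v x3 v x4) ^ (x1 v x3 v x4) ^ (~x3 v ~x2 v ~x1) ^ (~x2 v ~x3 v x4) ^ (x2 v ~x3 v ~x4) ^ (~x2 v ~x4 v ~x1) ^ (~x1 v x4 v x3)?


A Horn clause has at most one positive literal.
Clause 1: 2 positive lit(s) -> not Horn
Clause 2: 3 positive lit(s) -> not Horn
Clause 3: 0 positive lit(s) -> Horn
Clause 4: 1 positive lit(s) -> Horn
Clause 5: 1 positive lit(s) -> Horn
Clause 6: 0 positive lit(s) -> Horn
Clause 7: 2 positive lit(s) -> not Horn
Total Horn clauses = 4.

4


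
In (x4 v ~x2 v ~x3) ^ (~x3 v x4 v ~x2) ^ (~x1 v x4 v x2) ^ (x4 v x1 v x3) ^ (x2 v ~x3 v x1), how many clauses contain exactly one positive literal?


A definite clause has exactly one positive literal.
Clause 1: 1 positive -> definite
Clause 2: 1 positive -> definite
Clause 3: 2 positive -> not definite
Clause 4: 3 positive -> not definite
Clause 5: 2 positive -> not definite
Definite clause count = 2.

2


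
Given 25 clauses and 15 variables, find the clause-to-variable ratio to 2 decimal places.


Clause-to-variable ratio = clauses / variables.
25 / 15 = 1.67.

1.67


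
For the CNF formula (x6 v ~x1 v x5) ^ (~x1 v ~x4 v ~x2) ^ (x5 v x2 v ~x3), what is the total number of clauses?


Each group enclosed in parentheses joined by ^ is one clause.
Counting the conjuncts: 3 clauses.

3


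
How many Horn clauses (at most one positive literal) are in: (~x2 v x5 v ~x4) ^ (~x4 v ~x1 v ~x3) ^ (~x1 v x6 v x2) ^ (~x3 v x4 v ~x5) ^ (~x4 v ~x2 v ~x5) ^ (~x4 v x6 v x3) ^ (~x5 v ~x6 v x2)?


A Horn clause has at most one positive literal.
Clause 1: 1 positive lit(s) -> Horn
Clause 2: 0 positive lit(s) -> Horn
Clause 3: 2 positive lit(s) -> not Horn
Clause 4: 1 positive lit(s) -> Horn
Clause 5: 0 positive lit(s) -> Horn
Clause 6: 2 positive lit(s) -> not Horn
Clause 7: 1 positive lit(s) -> Horn
Total Horn clauses = 5.

5


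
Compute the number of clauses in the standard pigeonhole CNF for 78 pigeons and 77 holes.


The PHP encoding has two parts:
1) At-least-one-hole clauses: 78 (one per pigeon, each with 77 literals).
2) At-most-one-pigeon-per-hole clauses: 77 holes * C(78,2) = 77 * 3003 = 231231.
Total clauses = 78 + 231231 = 231309.

231309


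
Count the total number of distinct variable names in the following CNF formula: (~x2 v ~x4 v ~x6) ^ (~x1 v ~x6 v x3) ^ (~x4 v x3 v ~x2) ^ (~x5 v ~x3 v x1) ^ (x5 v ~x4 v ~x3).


Identify each distinct variable in the formula.
Variables found: x1, x2, x3, x4, x5, x6.
Total distinct variables = 6.

6


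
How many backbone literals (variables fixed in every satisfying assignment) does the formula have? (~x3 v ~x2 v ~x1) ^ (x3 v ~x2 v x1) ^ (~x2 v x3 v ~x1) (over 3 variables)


Find all satisfying assignments: 5 model(s).
Check which variables have the same value in every model.
No variable is fixed across all models.
Backbone size = 0.

0


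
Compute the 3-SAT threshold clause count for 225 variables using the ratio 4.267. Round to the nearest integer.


The 3-SAT phase transition occurs at approximately 4.267 clauses per variable.
m = 4.267 * 225 = 960.075.
Rounded to nearest integer: 960.

960


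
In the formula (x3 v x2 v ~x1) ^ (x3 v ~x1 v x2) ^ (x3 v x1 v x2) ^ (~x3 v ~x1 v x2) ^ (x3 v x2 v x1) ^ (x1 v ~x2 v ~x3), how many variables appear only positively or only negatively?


A pure literal appears in only one polarity across all clauses.
No pure literals found.
Count = 0.

0


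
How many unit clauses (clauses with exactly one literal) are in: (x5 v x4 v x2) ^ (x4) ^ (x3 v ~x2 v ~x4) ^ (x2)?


A unit clause contains exactly one literal.
Unit clauses found: (x4), (x2).
Count = 2.

2


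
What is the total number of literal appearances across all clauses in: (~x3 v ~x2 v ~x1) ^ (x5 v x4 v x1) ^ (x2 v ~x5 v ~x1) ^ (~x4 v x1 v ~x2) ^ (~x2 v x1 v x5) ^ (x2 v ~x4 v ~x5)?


Clause lengths: 3, 3, 3, 3, 3, 3.
Sum = 3 + 3 + 3 + 3 + 3 + 3 = 18.

18


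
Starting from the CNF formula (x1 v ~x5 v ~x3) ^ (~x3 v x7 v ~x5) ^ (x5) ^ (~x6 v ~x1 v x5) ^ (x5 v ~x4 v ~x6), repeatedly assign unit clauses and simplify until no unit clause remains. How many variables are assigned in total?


Unit propagation repeatedly assigns the literal in any unit clause, then simplifies.
Assignments in order: x5 = T.
No further unit clauses remain.
Total variables assigned = 1.

1


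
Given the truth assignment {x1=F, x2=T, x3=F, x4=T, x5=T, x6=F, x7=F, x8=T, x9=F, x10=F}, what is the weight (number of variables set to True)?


The weight is the number of variables assigned True.
True variables: x2, x4, x5, x8.
Weight = 4.

4


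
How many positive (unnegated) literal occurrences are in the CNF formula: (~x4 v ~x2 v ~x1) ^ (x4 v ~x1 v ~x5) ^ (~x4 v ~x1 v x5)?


Scan each clause for unnegated literals.
Clause 1: 0 positive; Clause 2: 1 positive; Clause 3: 1 positive.
Total positive literal occurrences = 2.

2


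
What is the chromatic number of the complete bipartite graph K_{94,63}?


K_{94,63} is bipartite by definition: the two parts are independent sets, with every edge crossing between them.
Color all vertices in one part with color 1 and all vertices in the other part with color 2.
Since the graph has at least one edge, one color does not suffice.
Chromatic number = 2.

2


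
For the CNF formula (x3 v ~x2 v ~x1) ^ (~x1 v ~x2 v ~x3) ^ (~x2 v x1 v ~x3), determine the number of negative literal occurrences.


Scan each clause for negated literals.
Clause 1: 2 negative; Clause 2: 3 negative; Clause 3: 2 negative.
Total negative literal occurrences = 7.

7


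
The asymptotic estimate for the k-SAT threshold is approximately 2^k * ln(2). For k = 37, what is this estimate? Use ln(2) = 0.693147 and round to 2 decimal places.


Using the asymptotic formula: threshold ~ 2^k * ln(2).
2^37 = 137438953472.
137438953472 * 0.693147 = 95265398282.26.

95265398282.26


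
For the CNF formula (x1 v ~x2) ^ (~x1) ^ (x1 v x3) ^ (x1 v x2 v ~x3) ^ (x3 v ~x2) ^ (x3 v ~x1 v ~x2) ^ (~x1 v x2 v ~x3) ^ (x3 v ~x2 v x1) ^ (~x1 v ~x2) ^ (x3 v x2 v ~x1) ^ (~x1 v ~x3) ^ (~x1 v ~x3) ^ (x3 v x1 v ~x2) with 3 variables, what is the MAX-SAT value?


Enumerate all 8 truth assignments.
For each, count how many of the 13 clauses are satisfied.
The formula is not fully satisfiable, so the maximum is below 13.
Maximum simultaneously satisfiable clauses = 12.

12


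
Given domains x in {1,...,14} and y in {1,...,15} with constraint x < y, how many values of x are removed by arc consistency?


For the constraint x < y, x needs a supporting value in y's domain.
x can be at most 14 (one less than y's maximum).
Valid x values from domain: 14 out of 14.
Pruned = 14 - 14 = 0.

0


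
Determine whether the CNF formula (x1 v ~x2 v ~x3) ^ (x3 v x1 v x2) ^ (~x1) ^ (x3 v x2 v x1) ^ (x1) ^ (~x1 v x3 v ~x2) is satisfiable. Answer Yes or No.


Check all 8 possible truth assignments.
Number of satisfying assignments found: 0.
The formula is unsatisfiable.

No


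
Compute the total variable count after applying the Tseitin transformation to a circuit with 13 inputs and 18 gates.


The Tseitin transformation introduces one auxiliary variable per gate.
Total variables = inputs + gates = 13 + 18 = 31.

31


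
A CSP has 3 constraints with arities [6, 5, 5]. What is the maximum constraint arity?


The arities are: 6, 5, 5.
Scan for the maximum value.
Maximum arity = 6.

6


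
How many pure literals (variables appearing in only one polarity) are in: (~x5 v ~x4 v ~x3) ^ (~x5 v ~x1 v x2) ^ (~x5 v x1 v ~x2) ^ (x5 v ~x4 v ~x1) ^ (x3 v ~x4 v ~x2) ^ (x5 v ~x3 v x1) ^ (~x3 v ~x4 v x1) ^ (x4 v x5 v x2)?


A pure literal appears in only one polarity across all clauses.
No pure literals found.
Count = 0.

0


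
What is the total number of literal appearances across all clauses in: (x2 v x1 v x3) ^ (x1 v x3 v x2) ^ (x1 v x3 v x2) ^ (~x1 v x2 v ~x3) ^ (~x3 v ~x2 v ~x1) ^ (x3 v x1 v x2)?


Clause lengths: 3, 3, 3, 3, 3, 3.
Sum = 3 + 3 + 3 + 3 + 3 + 3 = 18.

18


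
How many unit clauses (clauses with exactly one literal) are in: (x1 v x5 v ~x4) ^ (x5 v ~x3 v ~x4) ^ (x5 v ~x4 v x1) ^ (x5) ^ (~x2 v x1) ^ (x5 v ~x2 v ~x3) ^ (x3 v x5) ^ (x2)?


A unit clause contains exactly one literal.
Unit clauses found: (x5), (x2).
Count = 2.

2


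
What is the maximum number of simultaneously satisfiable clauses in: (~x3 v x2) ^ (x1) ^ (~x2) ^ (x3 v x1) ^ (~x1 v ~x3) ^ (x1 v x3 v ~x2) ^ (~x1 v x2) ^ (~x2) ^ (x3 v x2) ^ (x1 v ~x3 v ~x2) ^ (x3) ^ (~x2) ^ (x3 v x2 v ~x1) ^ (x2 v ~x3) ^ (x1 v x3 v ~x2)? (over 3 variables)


Enumerate all 8 truth assignments.
For each, count how many of the 15 clauses are satisfied.
The formula is not fully satisfiable, so the maximum is below 15.
Maximum simultaneously satisfiable clauses = 12.

12


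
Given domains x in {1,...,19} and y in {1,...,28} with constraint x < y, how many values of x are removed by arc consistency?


For the constraint x < y, x needs a supporting value in y's domain.
x can be at most 27 (one less than y's maximum).
Valid x values from domain: 19 out of 19.
Pruned = 19 - 19 = 0.

0


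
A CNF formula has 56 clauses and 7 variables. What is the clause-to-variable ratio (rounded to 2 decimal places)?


Clause-to-variable ratio = clauses / variables.
56 / 7 = 8.0.

8.0


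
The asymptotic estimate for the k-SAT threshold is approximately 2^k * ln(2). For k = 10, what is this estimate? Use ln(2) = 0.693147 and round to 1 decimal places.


Using the asymptotic formula: threshold ~ 2^k * ln(2).
2^10 = 1024.
1024 * 0.693147 = 709.8.

709.8


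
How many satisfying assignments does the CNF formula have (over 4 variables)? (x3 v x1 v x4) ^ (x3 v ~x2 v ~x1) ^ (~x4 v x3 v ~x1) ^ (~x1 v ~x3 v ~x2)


Enumerate all 16 truth assignments over 4 variables.
Test each against every clause.
Satisfying assignments found: 9.

9


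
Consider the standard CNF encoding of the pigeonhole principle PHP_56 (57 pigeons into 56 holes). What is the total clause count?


The PHP encoding has two parts:
1) At-least-one-hole clauses: 57 (one per pigeon, each with 56 literals).
2) At-most-one-pigeon-per-hole clauses: 56 holes * C(57,2) = 56 * 1596 = 89376.
Total clauses = 57 + 89376 = 89433.

89433


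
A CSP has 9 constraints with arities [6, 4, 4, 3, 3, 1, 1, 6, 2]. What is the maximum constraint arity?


The arities are: 6, 4, 4, 3, 3, 1, 1, 6, 2.
Scan for the maximum value.
Maximum arity = 6.

6


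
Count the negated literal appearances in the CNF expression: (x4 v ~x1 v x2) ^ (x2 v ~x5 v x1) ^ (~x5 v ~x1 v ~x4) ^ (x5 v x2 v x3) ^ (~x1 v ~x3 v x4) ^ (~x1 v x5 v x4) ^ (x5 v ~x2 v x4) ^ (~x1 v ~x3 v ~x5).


Scan each clause for negated literals.
Clause 1: 1 negative; Clause 2: 1 negative; Clause 3: 3 negative; Clause 4: 0 negative; Clause 5: 2 negative; Clause 6: 1 negative; Clause 7: 1 negative; Clause 8: 3 negative.
Total negative literal occurrences = 12.

12


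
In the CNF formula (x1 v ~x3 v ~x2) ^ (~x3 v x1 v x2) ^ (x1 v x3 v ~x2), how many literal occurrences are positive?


Scan each clause for unnegated literals.
Clause 1: 1 positive; Clause 2: 2 positive; Clause 3: 2 positive.
Total positive literal occurrences = 5.

5


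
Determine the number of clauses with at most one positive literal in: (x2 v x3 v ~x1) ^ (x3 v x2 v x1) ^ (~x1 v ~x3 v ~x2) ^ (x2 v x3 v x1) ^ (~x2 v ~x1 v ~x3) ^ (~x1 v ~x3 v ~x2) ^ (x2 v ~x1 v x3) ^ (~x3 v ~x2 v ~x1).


A Horn clause has at most one positive literal.
Clause 1: 2 positive lit(s) -> not Horn
Clause 2: 3 positive lit(s) -> not Horn
Clause 3: 0 positive lit(s) -> Horn
Clause 4: 3 positive lit(s) -> not Horn
Clause 5: 0 positive lit(s) -> Horn
Clause 6: 0 positive lit(s) -> Horn
Clause 7: 2 positive lit(s) -> not Horn
Clause 8: 0 positive lit(s) -> Horn
Total Horn clauses = 4.

4


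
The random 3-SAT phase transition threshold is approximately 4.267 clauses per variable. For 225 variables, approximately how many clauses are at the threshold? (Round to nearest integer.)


The 3-SAT phase transition occurs at approximately 4.267 clauses per variable.
m = 4.267 * 225 = 960.075.
Rounded to nearest integer: 960.

960


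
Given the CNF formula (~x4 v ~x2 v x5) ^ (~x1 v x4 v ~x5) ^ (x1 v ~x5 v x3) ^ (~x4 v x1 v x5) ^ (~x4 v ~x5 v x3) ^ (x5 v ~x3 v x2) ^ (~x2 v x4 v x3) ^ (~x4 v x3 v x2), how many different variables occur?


Identify each distinct variable in the formula.
Variables found: x1, x2, x3, x4, x5.
Total distinct variables = 5.

5


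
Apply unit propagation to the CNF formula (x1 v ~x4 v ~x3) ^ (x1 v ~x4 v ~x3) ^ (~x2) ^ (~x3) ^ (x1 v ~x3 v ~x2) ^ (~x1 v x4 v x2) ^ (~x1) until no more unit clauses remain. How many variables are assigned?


Unit propagation repeatedly assigns the literal in any unit clause, then simplifies.
Assignments in order: x2 = F, x3 = F, x1 = F.
No further unit clauses remain.
Total variables assigned = 3.

3


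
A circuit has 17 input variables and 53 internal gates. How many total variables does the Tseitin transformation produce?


The Tseitin transformation introduces one auxiliary variable per gate.
Total variables = inputs + gates = 17 + 53 = 70.

70


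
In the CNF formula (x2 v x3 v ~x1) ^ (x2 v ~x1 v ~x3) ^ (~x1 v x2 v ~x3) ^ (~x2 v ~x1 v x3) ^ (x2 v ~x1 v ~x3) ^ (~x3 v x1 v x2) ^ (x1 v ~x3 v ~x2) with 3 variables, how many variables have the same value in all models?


Find all satisfying assignments: 3 model(s).
Check which variables have the same value in every model.
No variable is fixed across all models.
Backbone size = 0.

0


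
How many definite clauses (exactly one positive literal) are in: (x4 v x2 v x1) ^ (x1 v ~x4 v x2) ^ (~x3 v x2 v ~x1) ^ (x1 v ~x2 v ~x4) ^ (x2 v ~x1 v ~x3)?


A definite clause has exactly one positive literal.
Clause 1: 3 positive -> not definite
Clause 2: 2 positive -> not definite
Clause 3: 1 positive -> definite
Clause 4: 1 positive -> definite
Clause 5: 1 positive -> definite
Definite clause count = 3.

3


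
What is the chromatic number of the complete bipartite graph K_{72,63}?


K_{72,63} is bipartite by definition: the two parts are independent sets, with every edge crossing between them.
Color all vertices in one part with color 1 and all vertices in the other part with color 2.
Since the graph has at least one edge, one color does not suffice.
Chromatic number = 2.

2


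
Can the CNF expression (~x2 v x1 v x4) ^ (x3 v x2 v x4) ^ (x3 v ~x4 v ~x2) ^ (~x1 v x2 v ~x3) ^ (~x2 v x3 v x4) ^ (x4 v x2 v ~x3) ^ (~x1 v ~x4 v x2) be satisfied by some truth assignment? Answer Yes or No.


Check all 16 possible truth assignments.
Number of satisfying assignments found: 5.
The formula is satisfiable.

Yes


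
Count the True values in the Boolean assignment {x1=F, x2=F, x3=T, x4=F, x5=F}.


The weight is the number of variables assigned True.
True variables: x3.
Weight = 1.

1


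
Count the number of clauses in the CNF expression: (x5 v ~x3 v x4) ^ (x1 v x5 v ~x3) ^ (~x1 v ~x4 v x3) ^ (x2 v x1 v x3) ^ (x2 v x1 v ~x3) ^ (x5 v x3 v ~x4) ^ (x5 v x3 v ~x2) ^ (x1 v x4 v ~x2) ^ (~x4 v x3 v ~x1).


Each group enclosed in parentheses joined by ^ is one clause.
Counting the conjuncts: 9 clauses.

9


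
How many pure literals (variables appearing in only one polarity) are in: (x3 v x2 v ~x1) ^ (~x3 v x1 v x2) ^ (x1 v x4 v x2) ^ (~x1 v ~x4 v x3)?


A pure literal appears in only one polarity across all clauses.
Pure literals: x2 (positive only).
Count = 1.

1


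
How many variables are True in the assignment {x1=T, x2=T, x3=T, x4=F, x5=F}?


The weight is the number of variables assigned True.
True variables: x1, x2, x3.
Weight = 3.

3


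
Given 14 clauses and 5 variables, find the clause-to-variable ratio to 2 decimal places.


Clause-to-variable ratio = clauses / variables.
14 / 5 = 2.8.

2.8


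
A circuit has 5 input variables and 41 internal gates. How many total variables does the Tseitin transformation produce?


The Tseitin transformation introduces one auxiliary variable per gate.
Total variables = inputs + gates = 5 + 41 = 46.

46


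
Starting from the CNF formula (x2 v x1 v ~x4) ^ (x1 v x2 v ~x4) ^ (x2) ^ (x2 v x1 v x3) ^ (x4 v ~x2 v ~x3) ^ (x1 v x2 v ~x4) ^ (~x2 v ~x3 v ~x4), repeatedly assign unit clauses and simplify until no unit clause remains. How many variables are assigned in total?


Unit propagation repeatedly assigns the literal in any unit clause, then simplifies.
Assignments in order: x2 = T.
No further unit clauses remain.
Total variables assigned = 1.

1


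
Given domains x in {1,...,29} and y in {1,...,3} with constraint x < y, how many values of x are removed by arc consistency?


For the constraint x < y, x needs a supporting value in y's domain.
x can be at most 2 (one less than y's maximum).
Valid x values from domain: 2 out of 29.
Pruned = 29 - 2 = 27.

27


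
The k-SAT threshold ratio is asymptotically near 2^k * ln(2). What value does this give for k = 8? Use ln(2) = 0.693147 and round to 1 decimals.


Using the asymptotic formula: threshold ~ 2^k * ln(2).
2^8 = 256.
256 * 0.693147 = 177.4.

177.4


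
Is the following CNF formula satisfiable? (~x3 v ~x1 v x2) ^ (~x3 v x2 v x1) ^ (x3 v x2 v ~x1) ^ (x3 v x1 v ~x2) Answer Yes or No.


Check all 8 possible truth assignments.
Number of satisfying assignments found: 4.
The formula is satisfiable.

Yes


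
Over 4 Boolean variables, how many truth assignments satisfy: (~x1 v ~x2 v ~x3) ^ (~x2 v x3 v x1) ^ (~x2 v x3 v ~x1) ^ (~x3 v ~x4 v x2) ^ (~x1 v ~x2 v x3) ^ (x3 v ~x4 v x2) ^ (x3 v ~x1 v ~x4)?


Enumerate all 16 truth assignments over 4 variables.
Test each against every clause.
Satisfying assignments found: 6.

6


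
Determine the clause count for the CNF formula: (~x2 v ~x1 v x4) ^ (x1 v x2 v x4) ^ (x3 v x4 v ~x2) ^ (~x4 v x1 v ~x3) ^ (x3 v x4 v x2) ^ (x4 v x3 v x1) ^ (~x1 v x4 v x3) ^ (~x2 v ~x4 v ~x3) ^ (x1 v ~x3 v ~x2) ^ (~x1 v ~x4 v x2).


Each group enclosed in parentheses joined by ^ is one clause.
Counting the conjuncts: 10 clauses.

10


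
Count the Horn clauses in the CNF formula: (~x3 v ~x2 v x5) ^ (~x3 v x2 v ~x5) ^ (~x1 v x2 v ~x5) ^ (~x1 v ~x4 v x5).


A Horn clause has at most one positive literal.
Clause 1: 1 positive lit(s) -> Horn
Clause 2: 1 positive lit(s) -> Horn
Clause 3: 1 positive lit(s) -> Horn
Clause 4: 1 positive lit(s) -> Horn
Total Horn clauses = 4.

4


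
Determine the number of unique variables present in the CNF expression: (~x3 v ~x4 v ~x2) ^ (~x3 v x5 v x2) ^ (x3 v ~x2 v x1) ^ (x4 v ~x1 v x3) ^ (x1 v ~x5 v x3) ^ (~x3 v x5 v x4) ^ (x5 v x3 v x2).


Identify each distinct variable in the formula.
Variables found: x1, x2, x3, x4, x5.
Total distinct variables = 5.

5


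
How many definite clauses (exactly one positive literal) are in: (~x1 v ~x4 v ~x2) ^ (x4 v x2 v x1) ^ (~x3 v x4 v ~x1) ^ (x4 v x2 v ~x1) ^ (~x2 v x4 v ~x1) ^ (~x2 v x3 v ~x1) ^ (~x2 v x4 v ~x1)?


A definite clause has exactly one positive literal.
Clause 1: 0 positive -> not definite
Clause 2: 3 positive -> not definite
Clause 3: 1 positive -> definite
Clause 4: 2 positive -> not definite
Clause 5: 1 positive -> definite
Clause 6: 1 positive -> definite
Clause 7: 1 positive -> definite
Definite clause count = 4.

4


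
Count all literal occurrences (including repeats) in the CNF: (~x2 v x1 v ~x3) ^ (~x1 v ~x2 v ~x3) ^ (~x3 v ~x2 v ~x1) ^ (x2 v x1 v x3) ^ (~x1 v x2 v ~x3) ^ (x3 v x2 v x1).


Clause lengths: 3, 3, 3, 3, 3, 3.
Sum = 3 + 3 + 3 + 3 + 3 + 3 = 18.

18


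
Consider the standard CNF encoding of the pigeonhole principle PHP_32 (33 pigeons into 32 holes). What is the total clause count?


The PHP encoding has two parts:
1) At-least-one-hole clauses: 33 (one per pigeon, each with 32 literals).
2) At-most-one-pigeon-per-hole clauses: 32 holes * C(33,2) = 32 * 528 = 16896.
Total clauses = 33 + 16896 = 16929.

16929


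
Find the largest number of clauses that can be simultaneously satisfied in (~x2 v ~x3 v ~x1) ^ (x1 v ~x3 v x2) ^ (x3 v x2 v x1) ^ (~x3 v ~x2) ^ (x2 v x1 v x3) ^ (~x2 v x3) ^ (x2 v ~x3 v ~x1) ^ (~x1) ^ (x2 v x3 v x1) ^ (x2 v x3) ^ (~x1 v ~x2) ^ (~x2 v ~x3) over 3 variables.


Enumerate all 8 truth assignments.
For each, count how many of the 12 clauses are satisfied.
The formula is not fully satisfiable, so the maximum is below 12.
Maximum simultaneously satisfiable clauses = 11.

11


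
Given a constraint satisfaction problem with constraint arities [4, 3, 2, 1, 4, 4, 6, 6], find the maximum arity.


The arities are: 4, 3, 2, 1, 4, 4, 6, 6.
Scan for the maximum value.
Maximum arity = 6.

6


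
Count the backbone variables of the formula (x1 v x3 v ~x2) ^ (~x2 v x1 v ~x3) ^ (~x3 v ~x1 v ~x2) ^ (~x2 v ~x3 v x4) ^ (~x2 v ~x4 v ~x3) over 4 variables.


Find all satisfying assignments: 10 model(s).
Check which variables have the same value in every model.
No variable is fixed across all models.
Backbone size = 0.

0


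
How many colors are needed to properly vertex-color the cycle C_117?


An odd cycle cannot be 2-colored: alternating two colors around the cycle returns to the start with a conflict.
Since 117 is odd, three colors are required (and three suffice).
Chromatic number = 3.

3


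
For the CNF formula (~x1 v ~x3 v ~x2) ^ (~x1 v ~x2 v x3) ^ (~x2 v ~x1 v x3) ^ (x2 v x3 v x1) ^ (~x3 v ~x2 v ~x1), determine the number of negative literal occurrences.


Scan each clause for negated literals.
Clause 1: 3 negative; Clause 2: 2 negative; Clause 3: 2 negative; Clause 4: 0 negative; Clause 5: 3 negative.
Total negative literal occurrences = 10.

10


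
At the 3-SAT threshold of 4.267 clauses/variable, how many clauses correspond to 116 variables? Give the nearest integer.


The 3-SAT phase transition occurs at approximately 4.267 clauses per variable.
m = 4.267 * 116 = 494.972.
Rounded to nearest integer: 495.

495


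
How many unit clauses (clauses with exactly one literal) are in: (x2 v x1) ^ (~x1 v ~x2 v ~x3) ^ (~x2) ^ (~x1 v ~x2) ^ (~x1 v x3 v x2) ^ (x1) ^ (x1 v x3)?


A unit clause contains exactly one literal.
Unit clauses found: (~x2), (x1).
Count = 2.

2


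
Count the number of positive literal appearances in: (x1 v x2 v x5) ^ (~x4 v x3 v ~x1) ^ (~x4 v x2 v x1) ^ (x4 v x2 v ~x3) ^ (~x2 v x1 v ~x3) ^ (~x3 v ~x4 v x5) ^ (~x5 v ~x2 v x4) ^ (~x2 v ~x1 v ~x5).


Scan each clause for unnegated literals.
Clause 1: 3 positive; Clause 2: 1 positive; Clause 3: 2 positive; Clause 4: 2 positive; Clause 5: 1 positive; Clause 6: 1 positive; Clause 7: 1 positive; Clause 8: 0 positive.
Total positive literal occurrences = 11.

11


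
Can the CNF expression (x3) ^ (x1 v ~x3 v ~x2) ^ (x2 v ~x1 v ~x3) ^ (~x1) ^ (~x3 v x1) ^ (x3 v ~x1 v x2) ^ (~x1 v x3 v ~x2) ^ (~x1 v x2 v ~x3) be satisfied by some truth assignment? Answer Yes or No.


Check all 8 possible truth assignments.
Number of satisfying assignments found: 0.
The formula is unsatisfiable.

No


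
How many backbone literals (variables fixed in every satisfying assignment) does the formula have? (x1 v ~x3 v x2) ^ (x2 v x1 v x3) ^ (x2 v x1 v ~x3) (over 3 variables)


Find all satisfying assignments: 6 model(s).
Check which variables have the same value in every model.
No variable is fixed across all models.
Backbone size = 0.

0


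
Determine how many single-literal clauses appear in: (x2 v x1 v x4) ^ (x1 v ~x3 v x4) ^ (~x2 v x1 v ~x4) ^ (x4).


A unit clause contains exactly one literal.
Unit clauses found: (x4).
Count = 1.

1


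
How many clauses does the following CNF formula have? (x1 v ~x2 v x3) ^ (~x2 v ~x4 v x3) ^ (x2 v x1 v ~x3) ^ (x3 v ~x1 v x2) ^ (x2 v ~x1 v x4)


Each group enclosed in parentheses joined by ^ is one clause.
Counting the conjuncts: 5 clauses.

5


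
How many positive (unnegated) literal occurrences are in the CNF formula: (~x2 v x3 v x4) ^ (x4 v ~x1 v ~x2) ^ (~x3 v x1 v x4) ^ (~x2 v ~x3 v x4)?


Scan each clause for unnegated literals.
Clause 1: 2 positive; Clause 2: 1 positive; Clause 3: 2 positive; Clause 4: 1 positive.
Total positive literal occurrences = 6.

6


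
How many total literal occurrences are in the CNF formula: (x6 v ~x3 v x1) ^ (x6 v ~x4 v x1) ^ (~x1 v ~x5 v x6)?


Clause lengths: 3, 3, 3.
Sum = 3 + 3 + 3 = 9.

9


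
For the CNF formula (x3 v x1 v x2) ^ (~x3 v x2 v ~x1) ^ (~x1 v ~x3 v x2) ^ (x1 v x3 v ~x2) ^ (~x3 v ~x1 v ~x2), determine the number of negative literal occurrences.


Scan each clause for negated literals.
Clause 1: 0 negative; Clause 2: 2 negative; Clause 3: 2 negative; Clause 4: 1 negative; Clause 5: 3 negative.
Total negative literal occurrences = 8.

8


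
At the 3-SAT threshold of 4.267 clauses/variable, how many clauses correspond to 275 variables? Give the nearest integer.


The 3-SAT phase transition occurs at approximately 4.267 clauses per variable.
m = 4.267 * 275 = 1173.425.
Rounded to nearest integer: 1173.

1173


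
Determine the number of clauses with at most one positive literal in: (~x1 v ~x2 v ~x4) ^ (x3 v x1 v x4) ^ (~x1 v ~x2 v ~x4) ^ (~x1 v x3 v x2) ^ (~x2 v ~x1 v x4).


A Horn clause has at most one positive literal.
Clause 1: 0 positive lit(s) -> Horn
Clause 2: 3 positive lit(s) -> not Horn
Clause 3: 0 positive lit(s) -> Horn
Clause 4: 2 positive lit(s) -> not Horn
Clause 5: 1 positive lit(s) -> Horn
Total Horn clauses = 3.

3


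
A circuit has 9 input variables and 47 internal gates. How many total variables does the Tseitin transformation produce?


The Tseitin transformation introduces one auxiliary variable per gate.
Total variables = inputs + gates = 9 + 47 = 56.

56


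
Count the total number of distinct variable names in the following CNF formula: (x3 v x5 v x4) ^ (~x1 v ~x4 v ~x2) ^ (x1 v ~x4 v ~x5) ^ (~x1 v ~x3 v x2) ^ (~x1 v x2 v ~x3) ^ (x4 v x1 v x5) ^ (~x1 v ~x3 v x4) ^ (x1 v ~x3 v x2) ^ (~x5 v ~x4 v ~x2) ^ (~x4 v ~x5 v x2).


Identify each distinct variable in the formula.
Variables found: x1, x2, x3, x4, x5.
Total distinct variables = 5.

5


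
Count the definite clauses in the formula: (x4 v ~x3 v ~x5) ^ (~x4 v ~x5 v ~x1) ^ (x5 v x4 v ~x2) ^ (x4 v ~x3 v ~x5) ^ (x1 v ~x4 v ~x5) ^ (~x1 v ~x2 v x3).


A definite clause has exactly one positive literal.
Clause 1: 1 positive -> definite
Clause 2: 0 positive -> not definite
Clause 3: 2 positive -> not definite
Clause 4: 1 positive -> definite
Clause 5: 1 positive -> definite
Clause 6: 1 positive -> definite
Definite clause count = 4.

4


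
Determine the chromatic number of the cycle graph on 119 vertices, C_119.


An odd cycle cannot be 2-colored: alternating two colors around the cycle returns to the start with a conflict.
Since 119 is odd, three colors are required (and three suffice).
Chromatic number = 3.

3


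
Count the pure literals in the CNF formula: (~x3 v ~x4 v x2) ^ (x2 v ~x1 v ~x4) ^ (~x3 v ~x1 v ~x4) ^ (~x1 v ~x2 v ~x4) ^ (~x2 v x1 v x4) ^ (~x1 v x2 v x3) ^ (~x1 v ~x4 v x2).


A pure literal appears in only one polarity across all clauses.
No pure literals found.
Count = 0.

0


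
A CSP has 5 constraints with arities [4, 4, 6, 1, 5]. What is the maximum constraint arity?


The arities are: 4, 4, 6, 1, 5.
Scan for the maximum value.
Maximum arity = 6.

6


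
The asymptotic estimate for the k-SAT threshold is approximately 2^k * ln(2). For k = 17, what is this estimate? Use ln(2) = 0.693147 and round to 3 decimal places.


Using the asymptotic formula: threshold ~ 2^k * ln(2).
2^17 = 131072.
131072 * 0.693147 = 90852.164.

90852.164


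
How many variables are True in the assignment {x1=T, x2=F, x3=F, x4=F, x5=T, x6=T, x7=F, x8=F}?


The weight is the number of variables assigned True.
True variables: x1, x5, x6.
Weight = 3.

3


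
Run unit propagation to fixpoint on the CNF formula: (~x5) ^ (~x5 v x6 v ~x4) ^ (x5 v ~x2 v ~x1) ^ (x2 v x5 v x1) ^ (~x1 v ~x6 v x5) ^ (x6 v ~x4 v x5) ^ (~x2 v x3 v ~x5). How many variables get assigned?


Unit propagation repeatedly assigns the literal in any unit clause, then simplifies.
Assignments in order: x5 = F.
No further unit clauses remain.
Total variables assigned = 1.

1


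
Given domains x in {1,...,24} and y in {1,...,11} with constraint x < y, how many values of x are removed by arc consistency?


For the constraint x < y, x needs a supporting value in y's domain.
x can be at most 10 (one less than y's maximum).
Valid x values from domain: 10 out of 24.
Pruned = 24 - 10 = 14.

14


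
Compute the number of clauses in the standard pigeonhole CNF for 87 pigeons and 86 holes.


The PHP encoding has two parts:
1) At-least-one-hole clauses: 87 (one per pigeon, each with 86 literals).
2) At-most-one-pigeon-per-hole clauses: 86 holes * C(87,2) = 86 * 3741 = 321726.
Total clauses = 87 + 321726 = 321813.

321813


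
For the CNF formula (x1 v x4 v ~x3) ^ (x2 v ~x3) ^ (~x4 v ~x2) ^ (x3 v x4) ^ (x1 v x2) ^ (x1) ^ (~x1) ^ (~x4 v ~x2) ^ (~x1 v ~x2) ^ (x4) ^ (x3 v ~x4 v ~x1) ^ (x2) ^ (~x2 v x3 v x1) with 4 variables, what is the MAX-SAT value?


Enumerate all 16 truth assignments.
For each, count how many of the 13 clauses are satisfied.
The formula is not fully satisfiable, so the maximum is below 13.
Maximum simultaneously satisfiable clauses = 10.

10


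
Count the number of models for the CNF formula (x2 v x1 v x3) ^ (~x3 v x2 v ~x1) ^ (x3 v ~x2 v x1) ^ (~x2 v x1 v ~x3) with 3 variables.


Enumerate all 8 truth assignments over 3 variables.
Test each against every clause.
Satisfying assignments found: 4.

4


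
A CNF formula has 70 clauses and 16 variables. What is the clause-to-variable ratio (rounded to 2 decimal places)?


Clause-to-variable ratio = clauses / variables.
70 / 16 = 4.38.

4.38


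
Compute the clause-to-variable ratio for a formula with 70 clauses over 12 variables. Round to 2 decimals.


Clause-to-variable ratio = clauses / variables.
70 / 12 = 5.83.

5.83


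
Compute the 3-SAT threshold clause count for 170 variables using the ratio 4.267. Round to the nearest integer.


The 3-SAT phase transition occurs at approximately 4.267 clauses per variable.
m = 4.267 * 170 = 725.39.
Rounded to nearest integer: 725.

725


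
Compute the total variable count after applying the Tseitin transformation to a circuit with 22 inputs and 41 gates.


The Tseitin transformation introduces one auxiliary variable per gate.
Total variables = inputs + gates = 22 + 41 = 63.

63


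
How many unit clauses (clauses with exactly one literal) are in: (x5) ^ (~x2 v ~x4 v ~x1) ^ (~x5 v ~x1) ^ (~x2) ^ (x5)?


A unit clause contains exactly one literal.
Unit clauses found: (x5), (~x2), (x5).
Count = 3.

3


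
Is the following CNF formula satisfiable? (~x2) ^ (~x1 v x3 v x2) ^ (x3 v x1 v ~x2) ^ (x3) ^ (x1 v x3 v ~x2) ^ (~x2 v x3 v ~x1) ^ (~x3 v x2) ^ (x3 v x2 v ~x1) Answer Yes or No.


Check all 8 possible truth assignments.
Number of satisfying assignments found: 0.
The formula is unsatisfiable.

No


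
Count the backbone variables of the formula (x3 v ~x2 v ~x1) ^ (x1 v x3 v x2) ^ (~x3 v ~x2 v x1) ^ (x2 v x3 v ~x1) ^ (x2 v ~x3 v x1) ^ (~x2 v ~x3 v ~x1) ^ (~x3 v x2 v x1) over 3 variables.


Find all satisfying assignments: 2 model(s).
Check which variables have the same value in every model.
No variable is fixed across all models.
Backbone size = 0.

0


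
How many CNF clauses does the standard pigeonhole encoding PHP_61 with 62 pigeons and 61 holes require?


The PHP encoding has two parts:
1) At-least-one-hole clauses: 62 (one per pigeon, each with 61 literals).
2) At-most-one-pigeon-per-hole clauses: 61 holes * C(62,2) = 61 * 1891 = 115351.
Total clauses = 62 + 115351 = 115413.

115413


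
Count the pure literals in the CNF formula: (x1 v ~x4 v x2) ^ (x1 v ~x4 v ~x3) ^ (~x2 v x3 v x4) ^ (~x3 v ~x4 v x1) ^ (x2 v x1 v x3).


A pure literal appears in only one polarity across all clauses.
Pure literals: x1 (positive only).
Count = 1.

1


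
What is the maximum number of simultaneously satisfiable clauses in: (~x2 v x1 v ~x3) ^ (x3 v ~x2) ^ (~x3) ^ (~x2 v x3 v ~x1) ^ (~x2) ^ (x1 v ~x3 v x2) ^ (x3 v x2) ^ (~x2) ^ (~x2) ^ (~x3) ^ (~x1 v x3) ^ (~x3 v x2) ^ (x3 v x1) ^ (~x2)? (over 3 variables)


Enumerate all 8 truth assignments.
For each, count how many of the 14 clauses are satisfied.
The formula is not fully satisfiable, so the maximum is below 14.
Maximum simultaneously satisfiable clauses = 12.

12


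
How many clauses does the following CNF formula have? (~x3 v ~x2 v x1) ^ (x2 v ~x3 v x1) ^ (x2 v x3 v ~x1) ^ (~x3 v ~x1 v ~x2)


Each group enclosed in parentheses joined by ^ is one clause.
Counting the conjuncts: 4 clauses.

4


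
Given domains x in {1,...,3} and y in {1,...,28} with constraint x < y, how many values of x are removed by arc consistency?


For the constraint x < y, x needs a supporting value in y's domain.
x can be at most 27 (one less than y's maximum).
Valid x values from domain: 3 out of 3.
Pruned = 3 - 3 = 0.

0


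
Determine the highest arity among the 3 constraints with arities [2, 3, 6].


The arities are: 2, 3, 6.
Scan for the maximum value.
Maximum arity = 6.

6


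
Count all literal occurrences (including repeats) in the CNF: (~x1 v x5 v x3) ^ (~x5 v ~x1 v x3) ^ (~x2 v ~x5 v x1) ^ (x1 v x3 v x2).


Clause lengths: 3, 3, 3, 3.
Sum = 3 + 3 + 3 + 3 = 12.

12


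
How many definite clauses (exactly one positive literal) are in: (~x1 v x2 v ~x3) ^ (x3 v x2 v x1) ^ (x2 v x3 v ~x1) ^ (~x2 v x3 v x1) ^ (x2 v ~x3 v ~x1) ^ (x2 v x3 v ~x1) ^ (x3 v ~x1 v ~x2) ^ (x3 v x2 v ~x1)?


A definite clause has exactly one positive literal.
Clause 1: 1 positive -> definite
Clause 2: 3 positive -> not definite
Clause 3: 2 positive -> not definite
Clause 4: 2 positive -> not definite
Clause 5: 1 positive -> definite
Clause 6: 2 positive -> not definite
Clause 7: 1 positive -> definite
Clause 8: 2 positive -> not definite
Definite clause count = 3.

3


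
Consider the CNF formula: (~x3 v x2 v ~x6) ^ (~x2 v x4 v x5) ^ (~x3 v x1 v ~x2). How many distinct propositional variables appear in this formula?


Identify each distinct variable in the formula.
Variables found: x1, x2, x3, x4, x5, x6.
Total distinct variables = 6.

6


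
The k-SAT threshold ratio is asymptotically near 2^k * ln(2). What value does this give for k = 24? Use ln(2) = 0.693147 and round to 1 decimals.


Using the asymptotic formula: threshold ~ 2^k * ln(2).
2^24 = 16777216.
16777216 * 0.693147 = 11629076.9.

11629076.9


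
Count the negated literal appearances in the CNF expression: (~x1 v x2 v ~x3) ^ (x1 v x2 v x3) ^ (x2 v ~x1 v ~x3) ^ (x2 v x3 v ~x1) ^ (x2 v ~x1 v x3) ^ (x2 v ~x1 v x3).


Scan each clause for negated literals.
Clause 1: 2 negative; Clause 2: 0 negative; Clause 3: 2 negative; Clause 4: 1 negative; Clause 5: 1 negative; Clause 6: 1 negative.
Total negative literal occurrences = 7.

7


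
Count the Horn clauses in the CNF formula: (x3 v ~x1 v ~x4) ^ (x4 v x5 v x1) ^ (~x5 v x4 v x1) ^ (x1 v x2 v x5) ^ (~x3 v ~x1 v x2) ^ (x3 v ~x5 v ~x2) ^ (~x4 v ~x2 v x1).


A Horn clause has at most one positive literal.
Clause 1: 1 positive lit(s) -> Horn
Clause 2: 3 positive lit(s) -> not Horn
Clause 3: 2 positive lit(s) -> not Horn
Clause 4: 3 positive lit(s) -> not Horn
Clause 5: 1 positive lit(s) -> Horn
Clause 6: 1 positive lit(s) -> Horn
Clause 7: 1 positive lit(s) -> Horn
Total Horn clauses = 4.

4


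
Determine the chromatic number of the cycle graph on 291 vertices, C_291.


An odd cycle cannot be 2-colored: alternating two colors around the cycle returns to the start with a conflict.
Since 291 is odd, three colors are required (and three suffice).
Chromatic number = 3.

3


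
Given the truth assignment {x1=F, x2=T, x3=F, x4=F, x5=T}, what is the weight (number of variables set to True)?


The weight is the number of variables assigned True.
True variables: x2, x5.
Weight = 2.

2


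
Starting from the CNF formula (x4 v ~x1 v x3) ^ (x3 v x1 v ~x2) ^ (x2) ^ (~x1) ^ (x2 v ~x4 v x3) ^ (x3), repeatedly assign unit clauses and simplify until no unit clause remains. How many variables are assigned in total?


Unit propagation repeatedly assigns the literal in any unit clause, then simplifies.
Assignments in order: x2 = T, x1 = F, x3 = T.
No further unit clauses remain.
Total variables assigned = 3.

3


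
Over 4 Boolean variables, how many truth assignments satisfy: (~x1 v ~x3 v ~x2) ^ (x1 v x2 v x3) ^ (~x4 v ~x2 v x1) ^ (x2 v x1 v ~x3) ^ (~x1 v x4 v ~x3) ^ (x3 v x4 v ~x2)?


Enumerate all 16 truth assignments over 4 variables.
Test each against every clause.
Satisfying assignments found: 5.

5


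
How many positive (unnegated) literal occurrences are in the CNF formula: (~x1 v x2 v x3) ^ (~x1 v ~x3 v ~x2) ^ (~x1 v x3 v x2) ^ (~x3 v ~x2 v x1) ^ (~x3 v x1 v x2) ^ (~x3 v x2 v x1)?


Scan each clause for unnegated literals.
Clause 1: 2 positive; Clause 2: 0 positive; Clause 3: 2 positive; Clause 4: 1 positive; Clause 5: 2 positive; Clause 6: 2 positive.
Total positive literal occurrences = 9.

9


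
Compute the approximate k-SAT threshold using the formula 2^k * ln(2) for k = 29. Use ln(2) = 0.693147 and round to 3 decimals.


Using the asymptotic formula: threshold ~ 2^k * ln(2).
2^29 = 536870912.
536870912 * 0.693147 = 372130462.04.

372130462.04


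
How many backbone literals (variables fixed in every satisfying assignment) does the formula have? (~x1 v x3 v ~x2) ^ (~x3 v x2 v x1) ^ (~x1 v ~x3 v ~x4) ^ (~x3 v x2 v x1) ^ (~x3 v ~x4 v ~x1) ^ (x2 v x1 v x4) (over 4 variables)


Find all satisfying assignments: 9 model(s).
Check which variables have the same value in every model.
No variable is fixed across all models.
Backbone size = 0.

0


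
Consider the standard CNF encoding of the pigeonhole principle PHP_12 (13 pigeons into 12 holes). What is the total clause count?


The PHP encoding has two parts:
1) At-least-one-hole clauses: 13 (one per pigeon, each with 12 literals).
2) At-most-one-pigeon-per-hole clauses: 12 holes * C(13,2) = 12 * 78 = 936.
Total clauses = 13 + 936 = 949.

949


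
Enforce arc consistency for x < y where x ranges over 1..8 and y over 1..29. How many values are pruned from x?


For the constraint x < y, x needs a supporting value in y's domain.
x can be at most 28 (one less than y's maximum).
Valid x values from domain: 8 out of 8.
Pruned = 8 - 8 = 0.

0


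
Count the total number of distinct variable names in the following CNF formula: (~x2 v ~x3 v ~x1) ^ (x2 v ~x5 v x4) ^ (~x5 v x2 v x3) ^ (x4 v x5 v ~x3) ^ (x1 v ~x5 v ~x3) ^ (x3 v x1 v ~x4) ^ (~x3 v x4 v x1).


Identify each distinct variable in the formula.
Variables found: x1, x2, x3, x4, x5.
Total distinct variables = 5.

5


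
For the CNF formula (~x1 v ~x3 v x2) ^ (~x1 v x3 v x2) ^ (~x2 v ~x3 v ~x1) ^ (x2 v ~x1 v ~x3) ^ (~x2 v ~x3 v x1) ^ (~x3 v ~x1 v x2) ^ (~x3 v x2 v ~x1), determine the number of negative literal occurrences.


Scan each clause for negated literals.
Clause 1: 2 negative; Clause 2: 1 negative; Clause 3: 3 negative; Clause 4: 2 negative; Clause 5: 2 negative; Clause 6: 2 negative; Clause 7: 2 negative.
Total negative literal occurrences = 14.

14


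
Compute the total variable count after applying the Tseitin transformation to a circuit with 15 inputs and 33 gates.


The Tseitin transformation introduces one auxiliary variable per gate.
Total variables = inputs + gates = 15 + 33 = 48.

48
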